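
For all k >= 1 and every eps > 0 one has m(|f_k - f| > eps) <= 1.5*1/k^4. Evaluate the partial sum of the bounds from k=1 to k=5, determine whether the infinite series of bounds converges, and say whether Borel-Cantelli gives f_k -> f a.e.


Step 1: List the terms 1.5*1/k^4 for k = 1 to 5:
  k=1: 1.5
  k=2: 0.09375
  k=3: 0.018519
  k=4: 0.005859
  k=5: 0.0024
Step 2: Partial sum = 1.5 + 0.09375 + 0.018519 + 0.005859 + 0.0024
     = 1.620528
Step 3: The full series sum_(k>=1) 1.5*1/k^4 converges (p-series with p = 4 > 1; a constant multiple of a convergent series converges).
Step 4: Fix eps > 0. Since sum_k m(|f_k - f| > eps) < infinity, the Borel-Cantelli lemma gives
        m(limsup_k {|f_k - f| > eps}) = 0, i.e. for a.e. x, |f_k(x) - f(x)| <= eps for all large k.
        Applying this with eps = 1/j for j = 1, 2, ... and intersecting the countably many full-measure sets,
        for a.e. x we get limsup_k |f_k(x) - f(x)| <= 1/j for every j, hence f_k -> f almost everywhere.
Conclusion: series converges; Borel-Cantelli yields f_k -> f a.e.


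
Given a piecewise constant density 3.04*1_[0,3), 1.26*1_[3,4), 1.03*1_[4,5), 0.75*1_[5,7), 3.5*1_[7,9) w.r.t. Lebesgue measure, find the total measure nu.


Integrate each piece of the Radon-Nikodym derivative:
Step 1: integral_0^3 3.04 dx = 3.04*(3-0) = 3.04*3 = 9.12
Step 2: integral_3^4 1.26 dx = 1.26*(4-3) = 1.26*1 = 1.26
Step 3: integral_4^5 1.03 dx = 1.03*(5-4) = 1.03*1 = 1.03
Step 4: integral_5^7 0.75 dx = 0.75*(7-5) = 0.75*2 = 1.5
Step 5: integral_7^9 3.5 dx = 3.5*(9-7) = 3.5*2 = 7
Total: 9.12 + 1.26 + 1.03 + 1.5 + 7 = 19.91


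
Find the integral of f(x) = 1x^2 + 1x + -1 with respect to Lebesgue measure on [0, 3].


The Lebesgue integral of a Riemann-integrable function agrees with the Riemann integral.
Antiderivative F(x) = (1/3)x^3 + (1/2)x^2 + -1x
F(3) = (1/3)*3^3 + (1/2)*3^2 + -1*3
     = (1/3)*27 + (1/2)*9 + -1*3
     = 9 + 4.5 + -3
     = 10.5
F(0) = 0.0
Integral = F(3) - F(0) = 10.5 - 0.0 = 10.5


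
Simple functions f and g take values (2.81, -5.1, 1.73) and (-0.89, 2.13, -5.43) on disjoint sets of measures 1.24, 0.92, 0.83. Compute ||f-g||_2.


Step 1: Compute differences f_i - g_i:
  2.81 - -0.89 = 3.7
  -5.1 - 2.13 = -7.23
  1.73 - -5.43 = 7.16
Step 2: Compute |diff|^2 * measure for each set:
  |3.7|^2 * 1.24 = 13.69 * 1.24 = 16.9756
  |-7.23|^2 * 0.92 = 52.2729 * 0.92 = 48.091068
  |7.16|^2 * 0.83 = 51.2656 * 0.83 = 42.550448
Step 3: Sum = 107.617116
Step 4: ||f-g||_2 = (107.617116)^(1/2) = 10.373867


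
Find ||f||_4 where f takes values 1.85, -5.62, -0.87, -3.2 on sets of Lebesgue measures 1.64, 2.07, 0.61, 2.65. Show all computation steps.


Step 1: Compute |f_i|^4 for each value:
  |1.85|^4 = 11.713506
  |-5.62|^4 = 997.574323
  |-0.87|^4 = 0.572898
  |-3.2|^4 = 104.8576
Step 2: Multiply by measures and sum:
  11.713506 * 1.64 = 19.21015
  997.574323 * 2.07 = 2064.978849
  0.572898 * 0.61 = 0.349468
  104.8576 * 2.65 = 277.87264
Sum = 19.21015 + 2064.978849 + 0.349468 + 277.87264 = 2362.411107
Step 3: Take the p-th root:
||f||_4 = (2362.411107)^(1/4) = 6.971703


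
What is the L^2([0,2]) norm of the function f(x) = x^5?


Step 1: ||f||_2 = (integral_0^2 |x^5|^2 dx)^(1/2)
     = (integral_0^2 x^10 dx)^(1/2)
Step 2: integral_0^2 x^10 dx = [x^11/(11)] from 0 to 2 = 2^11/11
     = 2048/11 = 186.181818
Step 3: ||f||_2 = (186.181818)^(1/2) = 13.644846


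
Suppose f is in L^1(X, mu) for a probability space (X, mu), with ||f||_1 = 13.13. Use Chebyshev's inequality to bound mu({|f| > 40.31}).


Chebyshev/Markov inequality: mu(|f| > eps) <= (||f||_p / eps)^p
Step 1: ||f||_1 / eps = 13.13 / 40.31 = 0.325726
Step 2: Raise to power p = 1:
  (0.325726)^1 = 0.325726
Step 3: Therefore mu(|f| > 40.31) <= 0.325726


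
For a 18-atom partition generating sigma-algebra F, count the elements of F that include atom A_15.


Each element of F is a union of some subset S of the 18 atoms.
The element contains A_15 iff A_15 is in S.
So we count subsets S of {A_1,...,A_18} with A_15 in S: choose freely among the other 17 atoms.
Count = 2^(18-1) = 2^17 = 131072.


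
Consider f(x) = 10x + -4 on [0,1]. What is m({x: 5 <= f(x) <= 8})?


f^(-1)([5, 8]) = {x : 5 <= 10x + -4 <= 8}
Solving: (5 - -4)/10 <= x <= (8 - -4)/10
= [0.9, 1.2]
Intersecting with [0,1]: [0.9, 1]
Measure = 1 - 0.9 = 0.1


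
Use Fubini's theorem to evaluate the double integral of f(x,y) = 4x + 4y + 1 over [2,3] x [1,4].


By Fubini, integrate in x first, then y.
Step 1: Fix y, integrate over x in [2,3]:
  integral(4x + 4y + 1, x=2..3)
  = 4*(3^2 - 2^2)/2 + (4y + 1)*(3 - 2)
  = 10 + (4y + 1)*1
  = 10 + 4y + 1
  = 11 + 4y
Step 2: Integrate over y in [1,4]:
  integral(11 + 4y, y=1..4)
  = 11*3 + 4*(4^2 - 1^2)/2
  = 33 + 30
  = 63


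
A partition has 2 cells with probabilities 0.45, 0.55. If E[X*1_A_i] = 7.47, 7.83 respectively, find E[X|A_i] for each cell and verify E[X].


For each cell A_i: E[X|A_i] = E[X*1_A_i] / P(A_i)
Step 1: E[X|A_1] = 7.47 / 0.45 = 16.6
Step 2: E[X|A_2] = 7.83 / 0.55 = 14.236364
Verification: E[X] = sum E[X*1_A_i] = 7.47 + 7.83 = 15.3


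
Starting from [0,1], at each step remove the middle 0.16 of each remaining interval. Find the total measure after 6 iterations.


Step 1: At each step, fraction remaining = 1 - 0.16 = 0.84
Step 2: After 6 steps, measure = (0.84)^6
Step 3: Computing the power step by step:
  After step 1: 0.84
  After step 2: 0.7056
  After step 3: 0.592704
  After step 4: 0.497871
  After step 5: 0.418212
  ...
Result = 0.351298


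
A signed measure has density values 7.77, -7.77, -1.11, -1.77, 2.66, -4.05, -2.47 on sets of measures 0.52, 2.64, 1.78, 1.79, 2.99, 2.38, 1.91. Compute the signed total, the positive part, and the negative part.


Step 1: Compute signed measure on each set:
  Set 1: 7.77 * 0.52 = 4.0404
  Set 2: -7.77 * 2.64 = -20.5128
  Set 3: -1.11 * 1.78 = -1.9758
  Set 4: -1.77 * 1.79 = -3.1683
  Set 5: 2.66 * 2.99 = 7.9534
  Set 6: -4.05 * 2.38 = -9.639
  Set 7: -2.47 * 1.91 = -4.7177
Step 2: Total signed measure = (4.0404) + (-20.5128) + (-1.9758) + (-3.1683) + (7.9534) + (-9.639) + (-4.7177)
     = -28.0198
Step 3: Positive part mu+(X) = sum of positive contributions = 11.9938
Step 4: Negative part mu-(X) = |sum of negative contributions| = 40.0136


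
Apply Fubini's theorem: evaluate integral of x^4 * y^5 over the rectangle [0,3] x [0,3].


By Fubini's theorem, the double integral factors as a product of single integrals:
Step 1: integral_0^3 x^4 dx = [x^5/5] from 0 to 3
     = 3^5/5 = 48.6
Step 2: integral_0^3 y^5 dy = [y^6/6] from 0 to 3
     = 3^6/6 = 121.5
Step 3: Double integral = 48.6 * 121.5 = 5904.9


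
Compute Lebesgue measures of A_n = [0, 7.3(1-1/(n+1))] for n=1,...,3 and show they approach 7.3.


By continuity of measure from below: if A_n increases to A, then m(A_n) -> m(A).
Here A = [0, 7.3], so m(A) = 7.3
Step 1: a_1 = 7.3*(1 - 1/2) = 3.65, m(A_1) = 3.65
Step 2: a_2 = 7.3*(1 - 1/3) = 4.8667, m(A_2) = 4.8667
Step 3: a_3 = 7.3*(1 - 1/4) = 5.475, m(A_3) = 5.475
Limit: m(A_n) -> m([0,7.3]) = 7.3


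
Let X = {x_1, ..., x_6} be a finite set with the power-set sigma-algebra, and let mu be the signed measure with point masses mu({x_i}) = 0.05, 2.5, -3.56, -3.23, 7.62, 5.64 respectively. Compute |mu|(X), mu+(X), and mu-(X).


Step 1: Every measurable set is a union of atoms (the cells / points), so a Hahn decomposition is
  obtained by grouping atoms by sign: P = union of atoms with mu > 0, N = union of the remaining atoms.
  Atoms in P (indices): 1, 2, 5, 6;  atoms in N (indices): 3, 4
  Positive values: 0.05, 2.5, 7.62, 5.64
  Negative values: -3.56, -3.23
Step 2: mu+(X) = mu(P) = sum of positive atom values = 15.81
Step 3: mu-(X) = -mu(N) = sum of |negative atom values| = 6.79
Step 4: |mu|(X) = mu+(X) + mu-(X) = 15.81 + 6.79 = 22.6


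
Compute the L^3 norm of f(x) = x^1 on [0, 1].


Step 1: ||f||_3 = (integral_0^1 |x^1|^3 dx)^(1/3)
     = (integral_0^1 x^3 dx)^(1/3)
Step 2: integral_0^1 x^3 dx = [x^4/(4)] from 0 to 1 = 1^4/4
     = 1/4 = 0.25
Step 3: ||f||_3 = (0.25)^(1/3) = 0.629961


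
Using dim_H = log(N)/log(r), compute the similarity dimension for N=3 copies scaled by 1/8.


For a self-similar set with N copies scaled by 1/r:
dim_H = log(N)/log(r) = log(3)/log(8)
= 1.098612/2.079442
= 0.528321


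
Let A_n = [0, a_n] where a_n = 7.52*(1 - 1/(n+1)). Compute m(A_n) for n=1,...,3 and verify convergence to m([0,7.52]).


By continuity of measure from below: if A_n increases to A, then m(A_n) -> m(A).
Here A = [0, 7.52], so m(A) = 7.52
Step 1: a_1 = 7.52*(1 - 1/2) = 3.76, m(A_1) = 3.76
Step 2: a_2 = 7.52*(1 - 1/3) = 5.0133, m(A_2) = 5.0133
Step 3: a_3 = 7.52*(1 - 1/4) = 5.64, m(A_3) = 5.64
Limit: m(A_n) -> m([0,7.52]) = 7.52


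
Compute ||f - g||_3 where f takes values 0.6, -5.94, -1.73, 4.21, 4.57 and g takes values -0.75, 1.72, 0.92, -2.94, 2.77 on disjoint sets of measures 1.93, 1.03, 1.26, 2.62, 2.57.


Step 1: Compute differences f_i - g_i:
  0.6 - -0.75 = 1.35
  -5.94 - 1.72 = -7.66
  -1.73 - 0.92 = -2.65
  4.21 - -2.94 = 7.15
  4.57 - 2.77 = 1.8
Step 2: Compute |diff|^3 * measure for each set:
  |1.35|^3 * 1.93 = 2.460375 * 1.93 = 4.748524
  |-7.66|^3 * 1.03 = 449.455096 * 1.03 = 462.938749
  |-2.65|^3 * 1.26 = 18.609625 * 1.26 = 23.448127
  |7.15|^3 * 2.62 = 365.525875 * 2.62 = 957.677793
  |1.8|^3 * 2.57 = 5.832 * 2.57 = 14.98824
Step 3: Sum = 1463.801433
Step 4: ||f-g||_3 = (1463.801433)^(1/3) = 11.354309


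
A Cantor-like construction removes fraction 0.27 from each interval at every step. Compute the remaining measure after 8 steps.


Step 1: At each step, fraction remaining = 1 - 0.27 = 0.73
Step 2: After 8 steps, measure = (0.73)^8
Result = 0.080646


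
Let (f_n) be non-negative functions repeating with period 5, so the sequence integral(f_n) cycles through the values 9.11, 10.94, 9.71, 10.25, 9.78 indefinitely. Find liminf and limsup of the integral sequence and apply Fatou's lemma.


The sequence (integral(f_n)) is periodic with period 5, repeating the values 9.11, 10.94, 9.71, 10.25, 9.78 indefinitely.
Step 1: For a periodic sequence, every tail (a_m, a_(m+1), ...) contains all 5 period values infinitely often.
Step 2: Hence inf of every tail = min of the period values = min(9.11, 10.94, 9.71, 10.25, 9.78) = 9.11.
        liminf_n integral(f_n) = sup over m of (inf of tail from m) = 9.11.
Step 3: Similarly sup of every tail = max of the period values = 10.94.
        limsup_n integral(f_n) = 10.94.
Step 4: Fatou's lemma: integral(liminf_n f_n) <= liminf_n integral(f_n) = 9.11.
        So the integral of the pointwise liminf is at most 9.11.


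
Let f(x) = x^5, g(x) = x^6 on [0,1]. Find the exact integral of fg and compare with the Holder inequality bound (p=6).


Step 1: Exact integral of f*g = integral(x^11, 0, 1) = 1/12
     = 0.083333
Step 2: Holder bound with p=6, q=1.2:
  ||f||_p = (integral x^30 dx)^(1/6) = (1/31)^(1/6) = 0.564209
  ||g||_q = (integral x^7.2 dx)^(1/1.2) = (1/8.2)^(1/1.2) = 0.173176
Step 3: Holder bound = ||f||_p * ||g||_q = 0.564209 * 0.173176 = 0.097708
Verification: 0.083333 <= 0.097708 (Holder holds)


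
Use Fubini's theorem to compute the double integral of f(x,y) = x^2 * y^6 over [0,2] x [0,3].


By Fubini's theorem, the double integral factors as a product of single integrals:
Step 1: integral_0^2 x^2 dx = [x^3/3] from 0 to 2
     = 2^3/3 = 2.666667
Step 2: integral_0^3 y^6 dy = [y^7/7] from 0 to 3
     = 3^7/7 = 312.428571
Step 3: Double integral = 2.666667 * 312.428571 = 833.142857


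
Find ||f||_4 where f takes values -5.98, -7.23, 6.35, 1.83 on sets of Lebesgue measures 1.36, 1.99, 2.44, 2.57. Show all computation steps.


Step 1: Compute |f_i|^4 for each value:
  |-5.98|^4 = 1278.806208
  |-7.23|^4 = 2732.456074
  |6.35|^4 = 1625.904006
  |1.83|^4 = 11.215131
Step 2: Multiply by measures and sum:
  1278.806208 * 1.36 = 1739.176443
  2732.456074 * 1.99 = 5437.587588
  1625.904006 * 2.44 = 3967.205775
  11.215131 * 2.57 = 28.822887
Sum = 1739.176443 + 5437.587588 + 3967.205775 + 28.822887 = 11172.792694
Step 3: Take the p-th root:
||f||_4 = (11172.792694)^(1/4) = 10.28112


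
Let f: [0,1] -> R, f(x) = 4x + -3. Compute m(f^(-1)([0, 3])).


f^(-1)([0, 3]) = {x : 0 <= 4x + -3 <= 3}
Solving: (0 - -3)/4 <= x <= (3 - -3)/4
= [0.75, 1.5]
Intersecting with [0,1]: [0.75, 1]
Measure = 1 - 0.75 = 0.25


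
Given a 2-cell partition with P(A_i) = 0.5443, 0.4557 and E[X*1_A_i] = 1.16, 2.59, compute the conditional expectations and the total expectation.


For each cell A_i: E[X|A_i] = E[X*1_A_i] / P(A_i)
Step 1: E[X|A_1] = 1.16 / 0.5443 = 2.131178
Step 2: E[X|A_2] = 2.59 / 0.4557 = 5.683564
Verification: E[X] = sum E[X*1_A_i] = 1.16 + 2.59 = 3.75


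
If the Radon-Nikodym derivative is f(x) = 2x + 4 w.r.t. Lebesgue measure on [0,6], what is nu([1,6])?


nu(A) = integral_A (dnu/dmu) dmu = integral_1^6 (2x + 4) dx
Step 1: Antiderivative F(x) = (2/2)x^2 + 4x
Step 2: F(6) = (2/2)*6^2 + 4*6 = 36 + 24 = 60
Step 3: F(1) = (2/2)*1^2 + 4*1 = 1 + 4 = 5
Step 4: nu([1,6]) = F(6) - F(1) = 60 - 5 = 55


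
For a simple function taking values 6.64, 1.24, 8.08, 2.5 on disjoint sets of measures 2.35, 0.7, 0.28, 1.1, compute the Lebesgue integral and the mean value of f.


Step 1: Integral = sum(value_i * measure_i)
= 6.64*2.35 + 1.24*0.7 + 8.08*0.28 + 2.5*1.1
= 15.604 + 0.868 + 2.2624 + 2.75
= 21.4844
Step 2: Total measure of domain = 2.35 + 0.7 + 0.28 + 1.1 = 4.43
Step 3: Average value = 21.4844 / 4.43 = 4.849752


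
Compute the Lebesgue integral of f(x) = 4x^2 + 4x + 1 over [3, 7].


The Lebesgue integral of a Riemann-integrable function agrees with the Riemann integral.
Antiderivative F(x) = (4/3)x^3 + (4/2)x^2 + 1x
F(7) = (4/3)*7^3 + (4/2)*7^2 + 1*7
     = (4/3)*343 + (4/2)*49 + 1*7
     = 457.333333 + 98 + 7
     = 562.333333
F(3) = 57
Integral = F(7) - F(3) = 562.333333 - 57 = 505.333333


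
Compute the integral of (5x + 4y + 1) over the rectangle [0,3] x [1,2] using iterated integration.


By Fubini, integrate in x first, then y.
Step 1: Fix y, integrate over x in [0,3]:
  integral(5x + 4y + 1, x=0..3)
  = 5*(3^2 - 0^2)/2 + (4y + 1)*(3 - 0)
  = 22.5 + (4y + 1)*3
  = 22.5 + 12y + 3
  = 25.5 + 12y
Step 2: Integrate over y in [1,2]:
  integral(25.5 + 12y, y=1..2)
  = 25.5*1 + 12*(2^2 - 1^2)/2
  = 25.5 + 18
  = 43.5


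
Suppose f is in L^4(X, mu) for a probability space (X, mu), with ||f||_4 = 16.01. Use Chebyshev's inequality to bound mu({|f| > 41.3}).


Chebyshev/Markov inequality: mu(|f| > eps) <= (||f||_p / eps)^p
Step 1: ||f||_4 / eps = 16.01 / 41.3 = 0.387651
Step 2: Raise to power p = 4:
  (0.387651)^4 = 0.022582
Step 3: Therefore mu(|f| > 41.3) <= 0.022582


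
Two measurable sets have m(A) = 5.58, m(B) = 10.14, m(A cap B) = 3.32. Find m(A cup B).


By inclusion-exclusion: m(A u B) = m(A) + m(B) - m(A n B)
= 5.58 + 10.14 - 3.32
= 12.4


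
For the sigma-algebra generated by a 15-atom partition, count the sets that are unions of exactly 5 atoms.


Each element of F is a union of some subset of the 15 atoms.
Elements that are unions of exactly 5 atoms correspond to 5-element subsets of the 15 atoms.
Count = C(15, 5) = 15! / (5! * 10!) = 3003.


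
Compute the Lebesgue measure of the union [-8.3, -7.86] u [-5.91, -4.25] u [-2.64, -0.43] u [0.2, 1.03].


For pairwise disjoint intervals, m(union) = sum of lengths.
= (-7.86 - -8.3) + (-4.25 - -5.91) + (-0.43 - -2.64) + (1.03 - 0.2)
= 0.44 + 1.66 + 2.21 + 0.83
= 5.14


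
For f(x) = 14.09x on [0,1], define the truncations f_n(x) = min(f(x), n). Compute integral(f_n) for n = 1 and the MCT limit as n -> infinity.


f(x) = 14.09x on [0,1]; f_n(x) = min(14.09x, n). At n = 1:
Step 1: f(x) reaches 1 at x = 1/14.09 = 0.070972
Step 2: integral(f_1) = integral(14.09x, 0, 0.070972) + integral(1, 0.070972, 1)
       = 14.09*0.070972^2/2 + 1*(1 - 0.070972)
       = 0.035486 + 0.929028
       = 0.964514
Step 3: As n -> infinity, f_n increases to f, so by MCT integral(f_n) -> integral(f) = 14.09/2 = 7.045.
Convergence: integral(f_1) = 0.964514 -> 7.045 as n -> infinity


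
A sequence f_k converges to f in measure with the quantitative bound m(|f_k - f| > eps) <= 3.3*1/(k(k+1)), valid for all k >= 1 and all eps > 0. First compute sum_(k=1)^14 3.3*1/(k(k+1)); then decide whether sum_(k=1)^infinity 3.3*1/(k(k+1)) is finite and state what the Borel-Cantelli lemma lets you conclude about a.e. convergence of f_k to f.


Step 1: List the terms 3.3*1/(k(k+1)) for k = 1 to 14:
  k=1: 1.65
  k=2: 0.55
  k=3: 0.275
  k=4: 0.165
  k=5: 0.11
  k=6: 0.078571
  k=7: 0.058929
  k=8: 0.045833
  k=9: 0.036667
  k=10: 0.03
  k=11: 0.025
  k=12: 0.021154
  k=13: 0.018132
  k=14: 0.015714
Step 2: Partial sum = 1.65 + 0.55 + 0.275 + 0.165 + 0.11 + 0.078571 + 0.058929 + 0.045833 + 0.036667 + 0.03 + 0.025 + 0.021154 + 0.018132 + 0.015714
     = 3.08
Step 3: The full series sum_(k>=1) 3.3*1/(k(k+1)) converges (telescoping series sum 1/(k(k+1)) = 1; a constant multiple of a convergent series converges).
Step 4: Fix eps > 0. Since sum_k m(|f_k - f| > eps) < infinity, the Borel-Cantelli lemma gives
        m(limsup_k {|f_k - f| > eps}) = 0, i.e. for a.e. x, |f_k(x) - f(x)| <= eps for all large k.
        Applying this with eps = 1/j for j = 1, 2, ... and intersecting the countably many full-measure sets,
        for a.e. x we get limsup_k |f_k(x) - f(x)| <= 1/j for every j, hence f_k -> f almost everywhere.
Conclusion: series converges; Borel-Cantelli yields f_k -> f a.e.


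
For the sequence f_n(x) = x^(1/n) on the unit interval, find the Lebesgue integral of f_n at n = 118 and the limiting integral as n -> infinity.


At n = 118: f_118(x) = x^(1/118).
Step 1: integral(x^(1/118), 0, 1) = [x^(1/118+1) / (1/118+1)] from 0 to 1
     = 1 / (1/118 + 1) = 1 / ((118+1)/118) = 118/(118+1)
     = 118/119 = 0.991597
Step 2: As n -> infinity, f_n(x) = x^(1/n) -> 1 for x in (0,1], and f_n is increasing in n.
By MCT, lim_n integral(f_n) = integral(lim_n f_n) = integral(1, 0, 1) = 1.
Step 3: Verify convergence: 118/119 = 0.991597 -> 1


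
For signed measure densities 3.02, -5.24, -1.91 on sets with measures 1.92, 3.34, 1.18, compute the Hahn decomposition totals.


Step 1: Compute signed measure on each set:
  Set 1: 3.02 * 1.92 = 5.7984
  Set 2: -5.24 * 3.34 = -17.5016
  Set 3: -1.91 * 1.18 = -2.2538
Step 2: Total signed measure = (5.7984) + (-17.5016) + (-2.2538)
     = -13.957
Step 3: Positive part mu+(X) = sum of positive contributions = 5.7984
Step 4: Negative part mu-(X) = |sum of negative contributions| = 19.7554


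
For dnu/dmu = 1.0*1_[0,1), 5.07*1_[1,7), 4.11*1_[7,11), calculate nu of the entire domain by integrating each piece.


Integrate each piece of the Radon-Nikodym derivative:
Step 1: integral_0^1 1.0 dx = 1.0*(1-0) = 1.0*1 = 1
Step 2: integral_1^7 5.07 dx = 5.07*(7-1) = 5.07*6 = 30.42
Step 3: integral_7^11 4.11 dx = 4.11*(11-7) = 4.11*4 = 16.44
Total: 1 + 30.42 + 16.44 = 47.86


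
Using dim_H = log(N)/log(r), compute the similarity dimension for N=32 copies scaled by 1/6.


For a self-similar set with N copies scaled by 1/r:
dim_H = log(N)/log(r) = log(32)/log(6)
= 3.465736/1.791759
= 1.934264


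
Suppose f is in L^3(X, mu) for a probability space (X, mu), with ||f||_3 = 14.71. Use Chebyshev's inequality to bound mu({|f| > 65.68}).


Chebyshev/Markov inequality: mu(|f| > eps) <= (||f||_p / eps)^p
Step 1: ||f||_3 / eps = 14.71 / 65.68 = 0.223965
Step 2: Raise to power p = 3:
  (0.223965)^3 = 0.011234
Step 3: Therefore mu(|f| > 65.68) <= 0.011234


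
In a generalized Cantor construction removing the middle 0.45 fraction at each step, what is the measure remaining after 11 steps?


Step 1: At each step, fraction remaining = 1 - 0.45 = 0.55
Step 2: After 11 steps, measure = (0.55)^11
Result = 0.001393


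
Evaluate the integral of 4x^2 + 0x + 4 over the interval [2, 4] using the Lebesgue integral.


The Lebesgue integral of a Riemann-integrable function agrees with the Riemann integral.
Antiderivative F(x) = (4/3)x^3 + (0/2)x^2 + 4x
F(4) = (4/3)*4^3 + (0/2)*4^2 + 4*4
     = (4/3)*64 + (0/2)*16 + 4*4
     = 85.333333 + 0.0 + 16
     = 101.333333
F(2) = 18.666667
Integral = F(4) - F(2) = 101.333333 - 18.666667 = 82.666667


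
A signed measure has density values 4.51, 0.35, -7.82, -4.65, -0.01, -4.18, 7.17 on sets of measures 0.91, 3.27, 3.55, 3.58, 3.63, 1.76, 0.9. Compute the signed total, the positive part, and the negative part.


Step 1: Compute signed measure on each set:
  Set 1: 4.51 * 0.91 = 4.1041
  Set 2: 0.35 * 3.27 = 1.1445
  Set 3: -7.82 * 3.55 = -27.761
  Set 4: -4.65 * 3.58 = -16.647
  Set 5: -0.01 * 3.63 = -0.0363
  Set 6: -4.18 * 1.76 = -7.3568
  Set 7: 7.17 * 0.9 = 6.453
Step 2: Total signed measure = (4.1041) + (1.1445) + (-27.761) + (-16.647) + (-0.0363) + (-7.3568) + (6.453)
     = -40.0995
Step 3: Positive part mu+(X) = sum of positive contributions = 11.7016
Step 4: Negative part mu-(X) = |sum of negative contributions| = 51.8011


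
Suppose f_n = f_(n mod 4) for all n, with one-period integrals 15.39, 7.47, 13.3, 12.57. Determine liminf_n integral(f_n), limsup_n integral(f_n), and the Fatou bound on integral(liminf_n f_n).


The sequence (integral(f_n)) is periodic with period 4, repeating the values 15.39, 7.47, 13.3, 12.57 indefinitely.
Step 1: For a periodic sequence, every tail (a_m, a_(m+1), ...) contains all 4 period values infinitely often.
Step 2: Hence inf of every tail = min of the period values = min(15.39, 7.47, 13.3, 12.57) = 7.47.
        liminf_n integral(f_n) = sup over m of (inf of tail from m) = 7.47.
Step 3: Similarly sup of every tail = max of the period values = 15.39.
        limsup_n integral(f_n) = 15.39.
Step 4: Fatou's lemma: integral(liminf_n f_n) <= liminf_n integral(f_n) = 7.47.
        So the integral of the pointwise liminf is at most 7.47.


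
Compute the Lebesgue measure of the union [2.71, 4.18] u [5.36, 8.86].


For pairwise disjoint intervals, m(union) = sum of lengths.
= (4.18 - 2.71) + (8.86 - 5.36)
= 1.47 + 3.5
= 4.97


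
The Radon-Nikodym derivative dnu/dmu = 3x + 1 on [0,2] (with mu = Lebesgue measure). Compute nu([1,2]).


nu(A) = integral_A (dnu/dmu) dmu = integral_1^2 (3x + 1) dx
Step 1: Antiderivative F(x) = (3/2)x^2 + 1x
Step 2: F(2) = (3/2)*2^2 + 1*2 = 6 + 2 = 8
Step 3: F(1) = (3/2)*1^2 + 1*1 = 1.5 + 1 = 2.5
Step 4: nu([1,2]) = F(2) - F(1) = 8 - 2.5 = 5.5


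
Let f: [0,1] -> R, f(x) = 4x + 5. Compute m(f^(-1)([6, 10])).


f^(-1)([6, 10]) = {x : 6 <= 4x + 5 <= 10}
Solving: (6 - 5)/4 <= x <= (10 - 5)/4
= [0.25, 1.25]
Intersecting with [0,1]: [0.25, 1]
Measure = 1 - 0.25 = 0.75


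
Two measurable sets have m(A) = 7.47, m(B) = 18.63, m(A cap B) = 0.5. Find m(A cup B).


By inclusion-exclusion: m(A u B) = m(A) + m(B) - m(A n B)
= 7.47 + 18.63 - 0.5
= 25.6


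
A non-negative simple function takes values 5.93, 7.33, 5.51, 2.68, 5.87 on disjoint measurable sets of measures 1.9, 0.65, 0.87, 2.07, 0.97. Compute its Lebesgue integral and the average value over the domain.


Step 1: Integral = sum(value_i * measure_i)
= 5.93*1.9 + 7.33*0.65 + 5.51*0.87 + 2.68*2.07 + 5.87*0.97
= 11.267 + 4.7645 + 4.7937 + 5.5476 + 5.6939
= 32.0667
Step 2: Total measure of domain = 1.9 + 0.65 + 0.87 + 2.07 + 0.97 = 6.46
Step 3: Average value = 32.0667 / 6.46 = 4.963885


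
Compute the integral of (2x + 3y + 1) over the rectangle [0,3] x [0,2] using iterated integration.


By Fubini, integrate in x first, then y.
Step 1: Fix y, integrate over x in [0,3]:
  integral(2x + 3y + 1, x=0..3)
  = 2*(3^2 - 0^2)/2 + (3y + 1)*(3 - 0)
  = 9 + (3y + 1)*3
  = 9 + 9y + 3
  = 12 + 9y
Step 2: Integrate over y in [0,2]:
  integral(12 + 9y, y=0..2)
  = 12*2 + 9*(2^2 - 0^2)/2
  = 24 + 18
  = 42


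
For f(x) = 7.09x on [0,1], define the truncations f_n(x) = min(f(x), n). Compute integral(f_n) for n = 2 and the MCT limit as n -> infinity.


f(x) = 7.09x on [0,1]; f_n(x) = min(7.09x, n). At n = 2:
Step 1: f(x) reaches 2 at x = 2/7.09 = 0.282087
Step 2: integral(f_2) = integral(7.09x, 0, 0.282087) + integral(2, 0.282087, 1)
       = 7.09*0.282087^2/2 + 2*(1 - 0.282087)
       = 0.282087 + 1.435825
       = 1.717913
Step 3: As n -> infinity, f_n increases to f, so by MCT integral(f_n) -> integral(f) = 7.09/2 = 3.545.
Convergence: integral(f_2) = 1.717913 -> 3.545 as n -> infinity


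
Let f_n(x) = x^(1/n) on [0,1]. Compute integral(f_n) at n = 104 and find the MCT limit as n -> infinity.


At n = 104: f_104(x) = x^(1/104).
Step 1: integral(x^(1/104), 0, 1) = [x^(1/104+1) / (1/104+1)] from 0 to 1
     = 1 / (1/104 + 1) = 1 / ((104+1)/104) = 104/(104+1)
     = 104/105 = 0.990476
Step 2: As n -> infinity, f_n(x) = x^(1/n) -> 1 for x in (0,1], and f_n is increasing in n.
By MCT, lim_n integral(f_n) = integral(lim_n f_n) = integral(1, 0, 1) = 1.
Step 3: Verify convergence: 104/105 = 0.990476 -> 1


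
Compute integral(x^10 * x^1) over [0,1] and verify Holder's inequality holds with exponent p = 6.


Step 1: Exact integral of f*g = integral(x^11, 0, 1) = 1/12
     = 0.083333
Step 2: Holder bound with p=6, q=1.2:
  ||f||_p = (integral x^60 dx)^(1/6) = (1/61)^(1/6) = 0.504017
  ||g||_q = (integral x^1.2 dx)^(1/1.2) = (1/2.2)^(1/1.2) = 0.518379
Step 3: Holder bound = ||f||_p * ||g||_q = 0.504017 * 0.518379 = 0.261272
Verification: 0.083333 <= 0.261272 (Holder holds)


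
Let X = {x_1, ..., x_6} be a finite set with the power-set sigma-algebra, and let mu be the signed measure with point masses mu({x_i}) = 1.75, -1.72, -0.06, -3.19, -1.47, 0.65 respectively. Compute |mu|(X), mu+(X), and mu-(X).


Step 1: Every measurable set is a union of atoms (the cells / points), so a Hahn decomposition is
  obtained by grouping atoms by sign: P = union of atoms with mu > 0, N = union of the remaining atoms.
  Atoms in P (indices): 1, 6;  atoms in N (indices): 2, 3, 4, 5
  Positive values: 1.75, 0.65
  Negative values: -1.72, -0.06, -3.19, -1.47
Step 2: mu+(X) = mu(P) = sum of positive atom values = 2.4
Step 3: mu-(X) = -mu(N) = sum of |negative atom values| = 6.44
Step 4: |mu|(X) = mu+(X) + mu-(X) = 2.4 + 6.44 = 8.84


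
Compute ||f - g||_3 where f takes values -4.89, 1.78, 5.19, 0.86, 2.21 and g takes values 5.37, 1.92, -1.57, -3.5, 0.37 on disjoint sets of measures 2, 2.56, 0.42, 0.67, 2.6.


Step 1: Compute differences f_i - g_i:
  -4.89 - 5.37 = -10.26
  1.78 - 1.92 = -0.14
  5.19 - -1.57 = 6.76
  0.86 - -3.5 = 4.36
  2.21 - 0.37 = 1.84
Step 2: Compute |diff|^3 * measure for each set:
  |-10.26|^3 * 2 = 1080.045576 * 2 = 2160.091152
  |-0.14|^3 * 2.56 = 0.002744 * 2.56 = 0.007025
  |6.76|^3 * 0.42 = 308.915776 * 0.42 = 129.744626
  |4.36|^3 * 0.67 = 82.881856 * 0.67 = 55.530844
  |1.84|^3 * 2.6 = 6.229504 * 2.6 = 16.19671
Step 3: Sum = 2361.570356
Step 4: ||f-g||_3 = (2361.570356)^(1/3) = 13.316813


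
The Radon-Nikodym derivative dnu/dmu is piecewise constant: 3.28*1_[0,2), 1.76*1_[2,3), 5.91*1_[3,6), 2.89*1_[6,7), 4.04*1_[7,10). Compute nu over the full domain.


Integrate each piece of the Radon-Nikodym derivative:
Step 1: integral_0^2 3.28 dx = 3.28*(2-0) = 3.28*2 = 6.56
Step 2: integral_2^3 1.76 dx = 1.76*(3-2) = 1.76*1 = 1.76
Step 3: integral_3^6 5.91 dx = 5.91*(6-3) = 5.91*3 = 17.73
Step 4: integral_6^7 2.89 dx = 2.89*(7-6) = 2.89*1 = 2.89
Step 5: integral_7^10 4.04 dx = 4.04*(10-7) = 4.04*3 = 12.12
Total: 6.56 + 1.76 + 17.73 + 2.89 + 12.12 = 41.06


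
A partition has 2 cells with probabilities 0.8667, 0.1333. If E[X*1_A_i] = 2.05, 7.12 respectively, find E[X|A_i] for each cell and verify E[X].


For each cell A_i: E[X|A_i] = E[X*1_A_i] / P(A_i)
Step 1: E[X|A_1] = 2.05 / 0.8667 = 2.365294
Step 2: E[X|A_2] = 7.12 / 0.1333 = 53.413353
Verification: E[X] = sum E[X*1_A_i] = 2.05 + 7.12 = 9.17


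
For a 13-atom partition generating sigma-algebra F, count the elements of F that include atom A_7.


Each element of F is a union of some subset S of the 13 atoms.
The element contains A_7 iff A_7 is in S.
So we count subsets S of {A_1,...,A_13} with A_7 in S: choose freely among the other 12 atoms.
Count = 2^(13-1) = 2^12 = 4096.


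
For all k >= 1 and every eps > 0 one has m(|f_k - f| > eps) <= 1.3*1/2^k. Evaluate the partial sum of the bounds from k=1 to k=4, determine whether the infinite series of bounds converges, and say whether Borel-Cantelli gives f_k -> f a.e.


Step 1: List the terms 1.3*1/2^k for k = 1 to 4:
  k=1: 0.65
  k=2: 0.325
  k=3: 0.1625
  k=4: 0.08125
Step 2: Partial sum = 0.65 + 0.325 + 0.1625 + 0.08125
     = 1.21875
Step 3: The full series sum_(k>=1) 1.3*1/2^k converges (geometric series with ratio 1/2 < 1; a constant multiple of a convergent series converges).
Step 4: Fix eps > 0. Since sum_k m(|f_k - f| > eps) < infinity, the Borel-Cantelli lemma gives
        m(limsup_k {|f_k - f| > eps}) = 0, i.e. for a.e. x, |f_k(x) - f(x)| <= eps for all large k.
        Applying this with eps = 1/j for j = 1, 2, ... and intersecting the countably many full-measure sets,
        for a.e. x we get limsup_k |f_k(x) - f(x)| <= 1/j for every j, hence f_k -> f almost everywhere.
Conclusion: series converges; Borel-Cantelli yields f_k -> f a.e.


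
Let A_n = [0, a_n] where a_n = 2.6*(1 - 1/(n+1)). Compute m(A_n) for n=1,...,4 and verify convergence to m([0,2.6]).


By continuity of measure from below: if A_n increases to A, then m(A_n) -> m(A).
Here A = [0, 2.6], so m(A) = 2.6
Step 1: a_1 = 2.6*(1 - 1/2) = 1.3, m(A_1) = 1.3
Step 2: a_2 = 2.6*(1 - 1/3) = 1.7333, m(A_2) = 1.7333
Step 3: a_3 = 2.6*(1 - 1/4) = 1.95, m(A_3) = 1.95
Step 4: a_4 = 2.6*(1 - 1/5) = 2.08, m(A_4) = 2.08
Limit: m(A_n) -> m([0,2.6]) = 2.6


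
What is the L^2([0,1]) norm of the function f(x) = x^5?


Step 1: ||f||_2 = (integral_0^1 |x^5|^2 dx)^(1/2)
     = (integral_0^1 x^10 dx)^(1/2)
Step 2: integral_0^1 x^10 dx = [x^11/(11)] from 0 to 1 = 1^11/11
     = 1/11 = 0.090909
Step 3: ||f||_2 = (0.090909)^(1/2) = 0.301511


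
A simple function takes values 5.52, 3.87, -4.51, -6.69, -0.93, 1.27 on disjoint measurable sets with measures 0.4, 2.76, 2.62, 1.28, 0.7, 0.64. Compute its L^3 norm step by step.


Step 1: Compute |f_i|^3 for each value:
  |5.52|^3 = 168.196608
  |3.87|^3 = 57.960603
  |-4.51|^3 = 91.733851
  |-6.69|^3 = 299.418309
  |-0.93|^3 = 0.804357
  |1.27|^3 = 2.048383
Step 2: Multiply by measures and sum:
  168.196608 * 0.4 = 67.278643
  57.960603 * 2.76 = 159.971264
  91.733851 * 2.62 = 240.34269
  299.418309 * 1.28 = 383.255436
  0.804357 * 0.7 = 0.56305
  2.048383 * 0.64 = 1.310965
Sum = 67.278643 + 159.971264 + 240.34269 + 383.255436 + 0.56305 + 1.310965 = 852.722048
Step 3: Take the p-th root:
||f||_3 = (852.722048)^(1/3) = 9.482783


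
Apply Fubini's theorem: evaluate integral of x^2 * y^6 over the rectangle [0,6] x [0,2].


By Fubini's theorem, the double integral factors as a product of single integrals:
Step 1: integral_0^6 x^2 dx = [x^3/3] from 0 to 6
     = 6^3/3 = 72
Step 2: integral_0^2 y^6 dy = [y^7/7] from 0 to 2
     = 2^7/7 = 18.285714
Step 3: Double integral = 72 * 18.285714 = 1316.571429


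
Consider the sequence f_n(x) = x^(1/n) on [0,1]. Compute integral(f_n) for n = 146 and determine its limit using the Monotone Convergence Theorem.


At n = 146: f_146(x) = x^(1/146).
Step 1: integral(x^(1/146), 0, 1) = [x^(1/146+1) / (1/146+1)] from 0 to 1
     = 1 / (1/146 + 1) = 1 / ((146+1)/146) = 146/(146+1)
     = 146/147 = 0.993197
Step 2: As n -> infinity, f_n(x) = x^(1/n) -> 1 for x in (0,1], and f_n is increasing in n.
By MCT, lim_n integral(f_n) = integral(lim_n f_n) = integral(1, 0, 1) = 1.
Step 3: Verify convergence: 146/147 = 0.993197 -> 1


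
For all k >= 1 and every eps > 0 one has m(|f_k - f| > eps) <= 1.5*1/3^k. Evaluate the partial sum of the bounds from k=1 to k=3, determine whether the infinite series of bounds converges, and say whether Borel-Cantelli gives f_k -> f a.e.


Step 1: List the terms 1.5*1/3^k for k = 1 to 3:
  k=1: 0.5
  k=2: 0.166667
  k=3: 0.055556
Step 2: Partial sum = 0.5 + 0.166667 + 0.055556
     = 0.722222
Step 3: The full series sum_(k>=1) 1.5*1/3^k converges (geometric series with ratio 1/3 < 1; a constant multiple of a convergent series converges).
Step 4: Fix eps > 0. Since sum_k m(|f_k - f| > eps) < infinity, the Borel-Cantelli lemma gives
        m(limsup_k {|f_k - f| > eps}) = 0, i.e. for a.e. x, |f_k(x) - f(x)| <= eps for all large k.
        Applying this with eps = 1/j for j = 1, 2, ... and intersecting the countably many full-measure sets,
        for a.e. x we get limsup_k |f_k(x) - f(x)| <= 1/j for every j, hence f_k -> f almost everywhere.
Conclusion: series converges; Borel-Cantelli yields f_k -> f a.e.


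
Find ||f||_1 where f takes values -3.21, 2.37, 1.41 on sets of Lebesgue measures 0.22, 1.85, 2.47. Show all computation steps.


Step 1: Compute |f_i|^1 for each value:
  |-3.21|^1 = 3.21
  |2.37|^1 = 2.37
  |1.41|^1 = 1.41
Step 2: Multiply by measures and sum:
  3.21 * 0.22 = 0.7062
  2.37 * 1.85 = 4.3845
  1.41 * 2.47 = 3.4827
Sum = 0.7062 + 4.3845 + 3.4827 = 8.5734
Step 3: Take the p-th root:
||f||_1 = (8.5734)^(1/1) = 8.5734


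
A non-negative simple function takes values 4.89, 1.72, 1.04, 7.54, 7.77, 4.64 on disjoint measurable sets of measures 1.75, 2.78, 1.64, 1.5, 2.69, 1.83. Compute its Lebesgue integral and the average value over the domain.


Step 1: Integral = sum(value_i * measure_i)
= 4.89*1.75 + 1.72*2.78 + 1.04*1.64 + 7.54*1.5 + 7.77*2.69 + 4.64*1.83
= 8.5575 + 4.7816 + 1.7056 + 11.31 + 20.9013 + 8.4912
= 55.7472
Step 2: Total measure of domain = 1.75 + 2.78 + 1.64 + 1.5 + 2.69 + 1.83 = 12.19
Step 3: Average value = 55.7472 / 12.19 = 4.573191


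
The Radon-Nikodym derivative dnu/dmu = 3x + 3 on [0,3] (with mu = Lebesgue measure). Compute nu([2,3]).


nu(A) = integral_A (dnu/dmu) dmu = integral_2^3 (3x + 3) dx
Step 1: Antiderivative F(x) = (3/2)x^2 + 3x
Step 2: F(3) = (3/2)*3^2 + 3*3 = 13.5 + 9 = 22.5
Step 3: F(2) = (3/2)*2^2 + 3*2 = 6 + 6 = 12
Step 4: nu([2,3]) = F(3) - F(2) = 22.5 - 12 = 10.5


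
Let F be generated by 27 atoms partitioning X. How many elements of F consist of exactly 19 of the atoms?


Each element of F is a union of some subset of the 27 atoms.
Elements that are unions of exactly 19 atoms correspond to 19-element subsets of the 27 atoms.
Count = C(27, 19) = 27! / (19! * 8!) = 2220075.


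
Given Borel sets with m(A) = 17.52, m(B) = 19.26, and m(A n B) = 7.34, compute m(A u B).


By inclusion-exclusion: m(A u B) = m(A) + m(B) - m(A n B)
= 17.52 + 19.26 - 7.34
= 29.44


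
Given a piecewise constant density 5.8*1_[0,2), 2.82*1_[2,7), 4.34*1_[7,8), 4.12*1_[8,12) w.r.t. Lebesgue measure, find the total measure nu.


Integrate each piece of the Radon-Nikodym derivative:
Step 1: integral_0^2 5.8 dx = 5.8*(2-0) = 5.8*2 = 11.6
Step 2: integral_2^7 2.82 dx = 2.82*(7-2) = 2.82*5 = 14.1
Step 3: integral_7^8 4.34 dx = 4.34*(8-7) = 4.34*1 = 4.34
Step 4: integral_8^12 4.12 dx = 4.12*(12-8) = 4.12*4 = 16.48
Total: 11.6 + 14.1 + 4.34 + 16.48 = 46.52


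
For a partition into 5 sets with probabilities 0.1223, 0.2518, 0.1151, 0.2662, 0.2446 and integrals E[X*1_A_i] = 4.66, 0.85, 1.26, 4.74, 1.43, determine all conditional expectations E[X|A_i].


For each cell A_i: E[X|A_i] = E[X*1_A_i] / P(A_i)
Step 1: E[X|A_1] = 4.66 / 0.1223 = 38.103025
Step 2: E[X|A_2] = 0.85 / 0.2518 = 3.375695
Step 3: E[X|A_3] = 1.26 / 0.1151 = 10.947003
Step 4: E[X|A_4] = 4.74 / 0.2662 = 17.806161
Step 5: E[X|A_5] = 1.43 / 0.2446 = 5.84628
Verification: E[X] = sum E[X*1_A_i] = 4.66 + 0.85 + 1.26 + 4.74 + 1.43 = 12.94


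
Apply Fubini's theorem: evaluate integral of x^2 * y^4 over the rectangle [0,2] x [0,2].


By Fubini's theorem, the double integral factors as a product of single integrals:
Step 1: integral_0^2 x^2 dx = [x^3/3] from 0 to 2
     = 2^3/3 = 2.666667
Step 2: integral_0^2 y^4 dy = [y^5/5] from 0 to 2
     = 2^5/5 = 6.4
Step 3: Double integral = 2.666667 * 6.4 = 17.066667


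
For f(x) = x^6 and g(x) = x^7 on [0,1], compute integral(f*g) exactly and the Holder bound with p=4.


Step 1: Exact integral of f*g = integral(x^13, 0, 1) = 1/14
     = 0.071429
Step 2: Holder bound with p=4, q=1.333333:
  ||f||_p = (integral x^24 dx)^(1/4) = (1/25)^(1/4) = 0.447214
  ||g||_q = (integral x^9.333333 dx)^(1/1.333333) = (1/10.333333)^(1/1.333333) = 0.173508
Step 3: Holder bound = ||f||_p * ||g||_q = 0.447214 * 0.173508 = 0.077595
Verification: 0.071429 <= 0.077595 (Holder holds)


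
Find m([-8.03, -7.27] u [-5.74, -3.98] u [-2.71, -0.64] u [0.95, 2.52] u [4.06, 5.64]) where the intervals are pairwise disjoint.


For pairwise disjoint intervals, m(union) = sum of lengths.
= (-7.27 - -8.03) + (-3.98 - -5.74) + (-0.64 - -2.71) + (2.52 - 0.95) + (5.64 - 4.06)
= 0.76 + 1.76 + 2.07 + 1.57 + 1.58
= 7.74


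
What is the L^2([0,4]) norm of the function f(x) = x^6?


Step 1: ||f||_2 = (integral_0^4 |x^6|^2 dx)^(1/2)
     = (integral_0^4 x^12 dx)^(1/2)
Step 2: integral_0^4 x^12 dx = [x^13/(13)] from 0 to 4 = 4^13/13
     = 67108864/13 = 5.162220e+06
Step 3: ||f||_2 = (5.162220e+06)^(1/2) = 2272.052004


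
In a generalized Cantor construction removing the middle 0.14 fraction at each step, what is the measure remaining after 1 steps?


Step 1: At each step, fraction remaining = 1 - 0.14 = 0.86
Step 2: After 1 steps, measure = (0.86)^1
Step 3: Computing the power step by step:
  After step 1: 0.86
Result = 0.86


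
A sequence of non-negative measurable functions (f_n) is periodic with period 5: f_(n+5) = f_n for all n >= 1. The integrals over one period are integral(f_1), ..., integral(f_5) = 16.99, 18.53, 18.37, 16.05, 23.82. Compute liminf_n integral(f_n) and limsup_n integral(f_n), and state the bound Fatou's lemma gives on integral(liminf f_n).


The sequence (integral(f_n)) is periodic with period 5, repeating the values 16.99, 18.53, 18.37, 16.05, 23.82 indefinitely.
Step 1: For a periodic sequence, every tail (a_m, a_(m+1), ...) contains all 5 period values infinitely often.
Step 2: Hence inf of every tail = min of the period values = min(16.99, 18.53, 18.37, 16.05, 23.82) = 16.05.
        liminf_n integral(f_n) = sup over m of (inf of tail from m) = 16.05.
Step 3: Similarly sup of every tail = max of the period values = 23.82.
        limsup_n integral(f_n) = 23.82.
Step 4: Fatou's lemma: integral(liminf_n f_n) <= liminf_n integral(f_n) = 16.05.
        So the integral of the pointwise liminf is at most 16.05.


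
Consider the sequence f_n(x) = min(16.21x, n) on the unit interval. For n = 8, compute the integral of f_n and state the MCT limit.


f(x) = 16.21x on [0,1]; f_n(x) = min(16.21x, n). At n = 8:
Step 1: f(x) reaches 8 at x = 8/16.21 = 0.493523
Step 2: integral(f_8) = integral(16.21x, 0, 0.493523) + integral(8, 0.493523, 1)
       = 16.21*0.493523^2/2 + 8*(1 - 0.493523)
       = 1.97409 + 4.05182
       = 6.02591
Step 3: As n -> infinity, f_n increases to f, so by MCT integral(f_n) -> integral(f) = 16.21/2 = 8.105.
Convergence: integral(f_8) = 6.02591 -> 8.105 as n -> infinity


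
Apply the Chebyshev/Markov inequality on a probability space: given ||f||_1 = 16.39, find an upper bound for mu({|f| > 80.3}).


Chebyshev/Markov inequality: mu(|f| > eps) <= (||f||_p / eps)^p
Step 1: ||f||_1 / eps = 16.39 / 80.3 = 0.20411
Step 2: Raise to power p = 1:
  (0.20411)^1 = 0.20411
Step 3: Therefore mu(|f| > 80.3) <= 0.20411


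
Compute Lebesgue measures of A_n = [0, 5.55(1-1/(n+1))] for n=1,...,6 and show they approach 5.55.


By continuity of measure from below: if A_n increases to A, then m(A_n) -> m(A).
Here A = [0, 5.55], so m(A) = 5.55
Step 1: a_1 = 5.55*(1 - 1/2) = 2.775, m(A_1) = 2.775
Step 2: a_2 = 5.55*(1 - 1/3) = 3.7, m(A_2) = 3.7
Step 3: a_3 = 5.55*(1 - 1/4) = 4.1625, m(A_3) = 4.1625
Step 4: a_4 = 5.55*(1 - 1/5) = 4.44, m(A_4) = 4.44
Step 5: a_5 = 5.55*(1 - 1/6) = 4.625, m(A_5) = 4.625
Step 6: a_6 = 5.55*(1 - 1/7) = 4.7571, m(A_6) = 4.7571
Limit: m(A_n) -> m([0,5.55]) = 5.55


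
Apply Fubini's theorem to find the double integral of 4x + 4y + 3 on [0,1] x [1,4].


By Fubini, integrate in x first, then y.
Step 1: Fix y, integrate over x in [0,1]:
  integral(4x + 4y + 3, x=0..1)
  = 4*(1^2 - 0^2)/2 + (4y + 3)*(1 - 0)
  = 2 + (4y + 3)*1
  = 2 + 4y + 3
  = 5 + 4y
Step 2: Integrate over y in [1,4]:
  integral(5 + 4y, y=1..4)
  = 5*3 + 4*(4^2 - 1^2)/2
  = 15 + 30
  = 45
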